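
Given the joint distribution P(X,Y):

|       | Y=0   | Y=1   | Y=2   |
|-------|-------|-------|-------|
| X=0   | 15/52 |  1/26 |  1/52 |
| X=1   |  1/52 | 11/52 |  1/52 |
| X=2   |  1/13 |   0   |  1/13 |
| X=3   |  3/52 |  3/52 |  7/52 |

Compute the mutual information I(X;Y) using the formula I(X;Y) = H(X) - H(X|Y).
0.5543 bits

I(X;Y) = H(X) - H(X|Y)

Marginal of X (row sums):
  P(X=0) = 15/52 + 1/26 + 1/52 = 9/26
  P(X=1) = 1/52 + 11/52 + 1/52 = 1/4
  P(X=2) = 1/13 + 0 + 1/13 = 2/13
  P(X=3) = 3/52 + 3/52 + 7/52 = 1/4
H(X) = -[(9/26)·log₂(9/26) + (1/4)·log₂(1/4) + (2/13)·log₂(2/13) + (1/4)·log₂(1/4)]
  = 0.52979 + 0.50000 + 0.41545 + 0.50000 = 1.9452 bits

Marginal of Y (column sums):
  P(Y=0) = 15/52 + 1/52 + 1/13 + 3/52 = 23/52
  P(Y=1) = 1/26 + 11/52 + 0 + 3/52 = 4/13
  P(Y=2) = 1/52 + 1/52 + 1/13 + 7/52 = 1/4
H(X|Y) = Σ_y P(y)·H(X|Y=y):
  Y=0: P(Y=0) = 23/52, P(X|Y=0) = (15/23, 1/23, 4/23, 3/23) → H(X|Y=0) = 1.42103
  Y=1: P(Y=1) = 4/13, P(X|Y=1) = (1/8, 11/16, 0, 3/16) → H(X|Y=1) = 1.19946
  Y=2: P(Y=2) = 1/4, P(X|Y=2) = (1/13, 1/13, 4/13, 7/13) → H(X|Y=2) = 1.57340
H(X|Y) = (23/52)·1.42103 + (4/13)·1.19946 + (1/4)·1.57340 = 1.3909 bits

I(X;Y) = H(X) - H(X|Y) = 1.9452 - 1.3909 = 0.5543 bits

Cross-check via I(X;Y) = H(X) + H(Y) - H(X,Y): computing H(Y) from the column sums and H(X,Y) from the 12 cells in the same way gives H(Y) = 1.5438 bits and H(X,Y) = 2.9347 bits, so
I(X;Y) = 1.9452 + 1.5438 - 2.9347 = 0.5543 bits ✓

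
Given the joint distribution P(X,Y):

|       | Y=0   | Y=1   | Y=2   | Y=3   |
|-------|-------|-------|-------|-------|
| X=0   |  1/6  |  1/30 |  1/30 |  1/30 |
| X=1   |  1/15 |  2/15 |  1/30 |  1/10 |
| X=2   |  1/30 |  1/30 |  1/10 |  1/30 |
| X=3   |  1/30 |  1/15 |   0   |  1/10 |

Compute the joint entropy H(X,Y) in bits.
3.6444 bits

H(X,Y) = -Σ_{x,y} P(x,y) log₂ P(x,y). Per-cell terms -P(x,y)·log₂P(x,y):
  X=0: 0.43083, 0.16356, 0.16356, 0.16356
  X=1: 0.26046, 0.38759, 0.16356, 0.33219
  X=2: 0.16356, 0.16356, 0.33219, 0.16356
  X=3: 0.16356, 0.26046, 0.00000, 0.33219
  (cells with P = 0 contribute 0)
Sum of the 16 terms: H(X,Y) = 3.6444 bits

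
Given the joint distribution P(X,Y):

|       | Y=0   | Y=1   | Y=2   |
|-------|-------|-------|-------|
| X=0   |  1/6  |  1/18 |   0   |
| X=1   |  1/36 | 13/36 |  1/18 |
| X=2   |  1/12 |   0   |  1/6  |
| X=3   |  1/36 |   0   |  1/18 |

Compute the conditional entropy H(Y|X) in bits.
0.8723 bits

H(Y|X) = H(X,Y) - H(X)

H(X,Y) = -Σ_{x,y} P(x,y) log₂ P(x,y). Per-cell terms -P(x,y)·log₂P(x,y):
  X=0: 0.4308271, 0.2316625, 0.0000000
  X=1: 0.1436090, 0.5306475, 0.2316625
  X=2: 0.2987469, 0.0000000, 0.4308271
  X=3: 0.1436090, 0.0000000, 0.2316625
  (cells with P = 0 contribute 0)
Sum of the 12 terms: H(X,Y) = 2.673254 bits

Marginal of X (row sums):
  P(X=0) = 1/6 + 1/18 + 0 = 2/9
  P(X=1) = 1/36 + 13/36 + 1/18 = 4/9
  P(X=2) = 1/12 + 0 + 1/6 = 1/4
  P(X=3) = 1/36 + 0 + 1/18 = 1/12
H(X) = -[(2/9)·log₂(2/9) + (4/9)·log₂(4/9) + (1/4)·log₂(1/4) + (1/12)·log₂(1/12)]
  = 0.4822056 + 0.5199667 + 0.5000000 + 0.2987469 = 1.800919 bits

H(Y|X) = H(X,Y) - H(X) = 2.673254 - 1.800919 = 0.8723 bits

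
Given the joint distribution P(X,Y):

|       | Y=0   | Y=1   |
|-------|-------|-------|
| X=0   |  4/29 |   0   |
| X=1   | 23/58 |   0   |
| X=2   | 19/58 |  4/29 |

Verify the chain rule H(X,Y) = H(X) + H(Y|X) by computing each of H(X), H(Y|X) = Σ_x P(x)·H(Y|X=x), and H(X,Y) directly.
H(X) = 1.4369 bits, H(Y|X) = 0.4081 bits, H(X,Y) = 1.8450 bits

Marginal of X (row sums):
  P(X=0) = 4/29 + 0 = 4/29
  P(X=1) = 23/58 + 0 = 23/58
  P(X=2) = 19/58 + 4/29 = 27/58
H(X) = -[(4/29)·log₂(4/29) + (23/58)·log₂(23/58) + (27/58)·log₂(27/58)]
  = 0.3942 + 0.5292 + 0.5135 = 1.4369 bits

H(Y|X) = Σ_x P(x)·H(Y|X=x):
  X=0: P(X=0) = 4/29, P(Y|X=0) = (1, 0) → H(Y|X=0) = 0.0000
  X=1: P(X=1) = 23/58, P(Y|X=1) = (1, 0) → H(Y|X=1) = 0.0000
  X=2: P(X=2) = 27/58, P(Y|X=2) = (19/27, 8/27) → H(Y|X=2) = 0.8767
H(Y|X) = (4/29)·0.0000 + (23/58)·0.0000 + (27/58)·0.8767 = 0.4081 bits

H(X,Y) = -Σ_{x,y} P(x,y) log₂ P(x,y). Per-cell terms -P(x,y)·log₂P(x,y):
  X=0: 0.3942, 0.0000
  X=1: 0.5292, 0.0000
  X=2: 0.5274, 0.3942
  (cells with P = 0 contribute 0)
Sum of the 6 terms: H(X,Y) = 1.8450 bits

Chain rule check:
  H(X) + H(Y|X) = 1.4369 + 0.4081 = 1.8450 bits
  H(X,Y) = 1.8450 bits
✓ Chain rule verified.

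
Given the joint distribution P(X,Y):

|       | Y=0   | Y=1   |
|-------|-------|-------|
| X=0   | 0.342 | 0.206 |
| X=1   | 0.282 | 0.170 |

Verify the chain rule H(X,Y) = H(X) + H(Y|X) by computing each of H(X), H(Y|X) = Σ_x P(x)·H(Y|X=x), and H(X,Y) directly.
H(X) = 0.9933 bits, H(Y|X) = 0.9552 bits, H(X,Y) = 1.9485 bits

Marginal of X (row sums):
  P(X=0) = 0.342 + 0.206 = 0.548
  P(X=1) = 0.282 + 0.170 = 0.452
H(X) = -[0.548·log₂(0.548) + 0.452·log₂(0.452)]
  = 0.47553 + 0.51781 = 0.9933 bits

H(Y|X) = Σ_x P(x)·H(Y|X=x):
  X=0: P(X=0) = 0.548, P(Y|X=0) = (171/274, 103/274) → H(Y|X=0) = 0.95510
  X=1: P(X=1) = 0.452, P(Y|X=1) = (141/226, 85/226) → H(Y|X=1) = 0.95525
H(Y|X) = 0.548·0.95510 + 0.452·0.95525 = 0.9552 bits

H(X,Y) = -Σ_{x,y} P(x,y) log₂ P(x,y). Per-cell terms -P(x,y)·log₂P(x,y):
  X=0: 0.52939, 0.46953
  X=1: 0.51500, 0.43459
Sum of the 4 terms: H(X,Y) = 1.9485 bits

Chain rule check:
  H(X) + H(Y|X) = 0.9933 + 0.9552 = 1.9485 bits
  H(X,Y) = 1.9485 bits
✓ Chain rule verified.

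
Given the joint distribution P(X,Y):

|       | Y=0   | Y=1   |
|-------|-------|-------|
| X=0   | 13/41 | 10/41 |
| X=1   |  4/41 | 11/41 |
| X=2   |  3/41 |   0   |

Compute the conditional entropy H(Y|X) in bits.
0.8602 bits

H(Y|X) = H(X,Y) - H(X)

H(X,Y) = -Σ_{x,y} P(x,y) log₂ P(x,y). Per-cell terms -P(x,y)·log₂P(x,y):
  X=0: 0.52543, 0.49649
  X=1: 0.32757, 0.50925
  X=2: 0.27604, 0.00000
  (cells with P = 0 contribute 0)
Sum of the 6 terms: H(X,Y) = 2.1348 bits

Marginal of X (row sums):
  P(X=0) = 13/41 + 10/41 = 23/41
  P(X=1) = 4/41 + 11/41 = 15/41
  P(X=2) = 3/41 + 0 = 3/41
H(X) = -[(23/41)·log₂(23/41) + (15/41)·log₂(15/41) + (3/41)·log₂(3/41)]
  = 0.46785 + 0.53073 + 0.27604 = 1.2746 bits

H(Y|X) = H(X,Y) - H(X) = 2.1348 - 1.2746 = 0.8602 bits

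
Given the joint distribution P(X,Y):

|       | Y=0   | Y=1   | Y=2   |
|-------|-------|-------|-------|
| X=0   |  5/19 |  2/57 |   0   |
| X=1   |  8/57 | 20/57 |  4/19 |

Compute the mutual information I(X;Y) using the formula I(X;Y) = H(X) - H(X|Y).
0.3334 bits

I(X;Y) = H(X) - H(X|Y)

Marginal of X (row sums):
  P(X=0) = 5/19 + 2/57 + 0 = 17/57
  P(X=1) = 8/57 + 20/57 + 4/19 = 40/57
H(X) = -[(17/57)·log₂(17/57) + (40/57)·log₂(40/57)]
  = 0.52057 + 0.35857 = 0.8791 bits

Marginal of Y (column sums):
  P(Y=0) = 5/19 + 8/57 = 23/57
  P(Y=1) = 2/57 + 20/57 = 22/57
  P(Y=2) = 0 + 4/19 = 4/19
H(X|Y) = Σ_y P(y)·H(X|Y=y):
  Y=0: P(Y=0) = 23/57, P(X|Y=0) = (15/23, 8/23) → H(X|Y=0) = 0.93211
  Y=1: P(Y=1) = 22/57, P(X|Y=1) = (1/11, 10/11) → H(X|Y=1) = 0.43950
  Y=2: P(Y=2) = 4/19, P(X|Y=2) = (0, 1) → H(X|Y=2) = 0.00000
H(X|Y) = (23/57)·0.93211 + (22/57)·0.43950 + (4/19)·0.00000 = 0.5457 bits

I(X;Y) = H(X) - H(X|Y) = 0.8791 - 0.5457 = 0.3334 bits

Cross-check via I(X;Y) = H(X) + H(Y) - H(X,Y): computing H(Y) from the column sums and H(X,Y) from the 6 cells in the same way gives H(Y) = 1.5317 bits and H(X,Y) = 2.0774 bits, so
I(X;Y) = 0.8791 + 1.5317 - 2.0774 = 0.3334 bits ✓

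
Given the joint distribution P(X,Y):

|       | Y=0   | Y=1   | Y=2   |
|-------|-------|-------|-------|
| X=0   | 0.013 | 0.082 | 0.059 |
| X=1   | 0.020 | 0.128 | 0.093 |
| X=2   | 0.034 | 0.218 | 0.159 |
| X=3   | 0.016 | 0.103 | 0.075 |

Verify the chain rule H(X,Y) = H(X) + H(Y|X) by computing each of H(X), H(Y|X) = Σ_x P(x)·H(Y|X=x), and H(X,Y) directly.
H(X) = 1.8966 bits, H(Y|X) = 1.3130 bits, H(X,Y) = 3.2096 bits

Marginal of X (row sums):
  P(X=0) = 0.013 + 0.082 + 0.059 = 0.154
  P(X=1) = 0.020 + 0.128 + 0.093 = 0.241
  P(X=2) = 0.034 + 0.218 + 0.159 = 0.411
  P(X=3) = 0.016 + 0.103 + 0.075 = 0.194
H(X) = -[0.154·log₂(0.154) + 0.241·log₂(0.241) + 0.411·log₂(0.411) + 0.194·log₂(0.194)]
  = 0.415646 + 0.494748 + 0.527227 + 0.458979 = 1.8966 bits

H(Y|X) = Σ_x P(x)·H(Y|X=x):
  X=0: P(X=0) = 0.154, P(Y|X=0) = (13/154, 41/77, 59/154) → H(Y|X=0) = 1.315482
  X=1: P(X=1) = 0.241, P(Y|X=1) = (20/241, 128/241, 93/241) → H(Y|X=1) = 1.312971
  X=2: P(X=2) = 0.411, P(Y|X=2) = (34/411, 218/411, 53/137) → H(Y|X=2) = 1.312712
  X=3: P(X=3) = 0.194, P(Y|X=3) = (8/97, 103/194, 75/194) → H(Y|X=3) = 1.311918
H(Y|X) = 0.154·1.315482 + 0.241·1.312971 + 0.411·1.312712 + 0.194·1.311918 = 1.3130 bits

H(X,Y) = -Σ_{x,y} P(x,y) log₂ P(x,y). Per-cell terms -P(x,y)·log₂P(x,y):
  X=0: 0.081449, 0.295875, 0.240905
  X=1: 0.112877, 0.379620, 0.318676
  X=2: 0.165863, 0.479077, 0.421811
  X=3: 0.095453, 0.337766, 0.280272
Sum of the 12 terms: H(X,Y) = 3.2096 bits

Chain rule check:
  H(X) + H(Y|X) = 1.8966 + 1.3130 = 3.2096 bits
  H(X,Y) = 3.2096 bits
✓ Chain rule verified.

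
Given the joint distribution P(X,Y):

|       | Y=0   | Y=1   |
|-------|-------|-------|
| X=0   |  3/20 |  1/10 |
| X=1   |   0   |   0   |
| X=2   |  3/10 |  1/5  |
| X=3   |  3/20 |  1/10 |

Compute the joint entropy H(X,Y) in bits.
2.4710 bits

H(X,Y) = -Σ_{x,y} P(x,y) log₂ P(x,y). Per-cell terms -P(x,y)·log₂P(x,y):
  X=0: 0.410545, 0.332193
  X=1: 0.000000, 0.000000
  X=2: 0.521090, 0.464386
  X=3: 0.410545, 0.332193
  (cells with P = 0 contribute 0)
Sum of the 8 terms: H(X,Y) = 2.4710 bits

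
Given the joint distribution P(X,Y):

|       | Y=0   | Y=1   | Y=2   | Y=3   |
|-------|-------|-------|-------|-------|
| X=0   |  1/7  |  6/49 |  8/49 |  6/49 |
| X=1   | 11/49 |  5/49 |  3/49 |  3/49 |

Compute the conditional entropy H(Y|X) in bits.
1.8907 bits

H(Y|X) = H(X,Y) - H(X)

H(X,Y) = -Σ_{x,y} P(x,y) log₂ P(x,y). Per-cell terms -P(x,y)·log₂P(x,y):
  X=0: 0.4011, 0.3710, 0.4269, 0.3710
  X=1: 0.4838, 0.3360, 0.2467, 0.2467
Sum of the 8 terms: H(X,Y) = 2.8832 bits

Marginal of X (row sums):
  P(X=0) = 1/7 + 6/49 + 8/49 + 6/49 = 27/49
  P(X=1) = 11/49 + 5/49 + 3/49 + 3/49 = 22/49
H(X) = -[(27/49)·log₂(27/49) + (22/49)·log₂(22/49)]
  = 0.4738 + 0.5187 = 0.9925 bits

H(Y|X) = H(X,Y) - H(X) = 2.8832 - 0.9925 = 1.8907 bits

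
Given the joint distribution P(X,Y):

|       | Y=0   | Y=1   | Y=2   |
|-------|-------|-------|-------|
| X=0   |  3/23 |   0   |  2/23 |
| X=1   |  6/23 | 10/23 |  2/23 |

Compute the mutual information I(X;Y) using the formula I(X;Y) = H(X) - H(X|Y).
0.2221 bits

I(X;Y) = H(X) - H(X|Y)

Marginal of X (row sums):
  P(X=0) = 3/23 + 0 + 2/23 = 5/23
  P(X=1) = 6/23 + 10/23 + 2/23 = 18/23
H(X) = -[(5/23)·log₂(5/23) + (18/23)·log₂(18/23)]
  = 0.47862 + 0.27676 = 0.75538 bits

Marginal of Y (column sums):
  P(Y=0) = 3/23 + 6/23 = 9/23
  P(Y=1) = 0 + 10/23 = 10/23
  P(Y=2) = 2/23 + 2/23 = 4/23
H(X|Y) = Σ_y P(y)·H(X|Y=y):
  Y=0: P(Y=0) = 9/23, P(X|Y=0) = (1/3, 2/3) → H(X|Y=0) = 0.91830
  Y=1: P(Y=1) = 10/23, P(X|Y=1) = (0, 1) → H(X|Y=1) = 0.00000
  Y=2: P(Y=2) = 4/23, P(X|Y=2) = (1/2, 1/2) → H(X|Y=2) = 1.00000
H(X|Y) = (9/23)·0.91830 + (10/23)·0.00000 + (4/23)·1.00000 = 0.53325 bits

I(X;Y) = H(X) - H(X|Y) = 0.75538 - 0.53325 = 0.2221 bits

Cross-check via I(X;Y) = H(X) + H(Y) - H(X,Y): computing H(Y) from the column sums and H(X,Y) from the 6 cells in the same way gives H(Y) = 1.49101 bits and H(X,Y) = 2.02426 bits, so
I(X;Y) = 0.75538 + 1.49101 - 2.02426 = 0.2221 bits ✓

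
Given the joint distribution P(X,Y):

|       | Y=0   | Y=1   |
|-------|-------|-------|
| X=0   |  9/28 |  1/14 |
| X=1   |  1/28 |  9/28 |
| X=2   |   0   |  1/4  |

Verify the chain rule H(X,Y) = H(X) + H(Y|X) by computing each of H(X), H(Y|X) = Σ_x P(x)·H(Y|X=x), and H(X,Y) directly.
H(X) = 1.5601 bits, H(Y|X) = 0.4362 bits, H(X,Y) = 1.9963 bits

Marginal of X (row sums):
  P(X=0) = 9/28 + 1/14 = 11/28
  P(X=1) = 1/28 + 9/28 = 5/14
  P(X=2) = 0 + 1/4 = 1/4
H(X) = -[(11/28)·log₂(11/28) + (5/14)·log₂(5/14) + (1/4)·log₂(1/4)]
  = 0.529541 + 0.530510 + 0.500000 = 1.5601 bits

H(Y|X) = Σ_x P(x)·H(Y|X=x):
  X=0: P(X=0) = 11/28, P(Y|X=0) = (9/11, 2/11) → H(Y|X=0) = 0.684038
  X=1: P(X=1) = 5/14, P(Y|X=1) = (1/10, 9/10) → H(Y|X=1) = 0.468996
  X=2: P(X=2) = 1/4, P(Y|X=2) = (0, 1) → H(Y|X=2) = 0.000000
H(Y|X) = (11/28)·0.684038 + (5/14)·0.468996 + (1/4)·0.000000 = 0.4362 bits

H(X,Y) = -Σ_{x,y} P(x,y) log₂ P(x,y). Per-cell terms -P(x,y)·log₂P(x,y):
  X=0: 0.526317, 0.271954
  X=1: 0.171691, 0.526317
  X=2: 0.000000, 0.500000
  (cells with P = 0 contribute 0)
Sum of the 6 terms: H(X,Y) = 1.9963 bits

Chain rule check:
  H(X) + H(Y|X) = 1.5601 + 0.4362 = 1.9963 bits
  H(X,Y) = 1.9963 bits
✓ Chain rule verified.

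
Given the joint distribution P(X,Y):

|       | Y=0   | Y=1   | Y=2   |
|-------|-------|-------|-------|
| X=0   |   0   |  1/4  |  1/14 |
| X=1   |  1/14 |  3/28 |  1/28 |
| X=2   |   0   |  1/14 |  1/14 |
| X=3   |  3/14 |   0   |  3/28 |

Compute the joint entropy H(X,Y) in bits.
2.9262 bits

H(X,Y) = -Σ_{x,y} P(x,y) log₂ P(x,y). Per-cell terms -P(x,y)·log₂P(x,y):
  X=0: 0.00000, 0.50000, 0.27195
  X=1: 0.27195, 0.34526, 0.17169
  X=2: 0.00000, 0.27195, 0.27195
  X=3: 0.47623, 0.00000, 0.34526
  (cells with P = 0 contribute 0)
Sum of the 12 terms: H(X,Y) = 2.9262 bits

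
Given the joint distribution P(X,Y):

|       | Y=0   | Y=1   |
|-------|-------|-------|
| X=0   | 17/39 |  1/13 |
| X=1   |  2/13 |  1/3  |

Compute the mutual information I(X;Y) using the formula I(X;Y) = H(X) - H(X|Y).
0.2256 bits

I(X;Y) = H(X) - H(X|Y)

Marginal of X (row sums):
  P(X=0) = 17/39 + 1/13 = 20/39
  P(X=1) = 2/13 + 1/3 = 19/39
H(X) = -[(20/39)·log₂(20/39) + (19/39)·log₂(19/39)]
  = 0.49409 + 0.50544 = 0.99953 bits

Marginal of Y (column sums):
  P(Y=0) = 17/39 + 2/13 = 23/39
  P(Y=1) = 1/13 + 1/3 = 16/39
H(X|Y) = Σ_y P(y)·H(X|Y=y):
  Y=0: P(Y=0) = 23/39, P(X|Y=0) = (17/23, 6/23) → H(X|Y=0) = 0.82806
  Y=1: P(Y=1) = 16/39, P(X|Y=1) = (3/16, 13/16) → H(X|Y=1) = 0.69621
H(X|Y) = (23/39)·0.82806 + (16/39)·0.69621 = 0.77397 bits

I(X;Y) = H(X) - H(X|Y) = 0.99953 - 0.77397 = 0.2256 bits

Cross-check via I(X;Y) = H(X) + H(Y) - H(X,Y): computing H(Y) from the column sums and H(X,Y) from the 4 cells in the same way gives H(Y) = 0.97663 bits and H(X,Y) = 1.75060 bits, so
I(X;Y) = 0.99953 + 0.97663 - 1.75060 = 0.2256 bits ✓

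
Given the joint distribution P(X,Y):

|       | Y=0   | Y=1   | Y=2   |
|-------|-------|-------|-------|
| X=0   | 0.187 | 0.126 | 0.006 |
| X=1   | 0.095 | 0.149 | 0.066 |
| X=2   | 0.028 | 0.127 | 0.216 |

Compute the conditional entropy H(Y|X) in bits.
1.2836 bits

H(Y|X) = H(X,Y) - H(X)

H(X,Y) = -Σ_{x,y} P(x,y) log₂ P(x,y). Per-cell terms -P(x,y)·log₂P(x,y):
  X=0: 0.4523, 0.3766, 0.0443
  X=1: 0.3226, 0.4092, 0.2588
  X=2: 0.1444, 0.3781, 0.4776
Sum of the 9 terms: H(X,Y) = 2.8639 bits

Marginal of X (row sums):
  P(X=0) = 0.187 + 0.126 + 0.006 = 0.319
  P(X=1) = 0.095 + 0.149 + 0.066 = 0.310
  P(X=2) = 0.028 + 0.127 + 0.216 = 0.371
H(X) = -[0.319·log₂(0.319) + 0.310·log₂(0.310) + 0.371·log₂(0.371)]
  = 0.5258 + 0.5238 + 0.5307 = 1.5803 bits

H(Y|X) = H(X,Y) - H(X) = 2.8639 - 1.5803 = 1.2836 bits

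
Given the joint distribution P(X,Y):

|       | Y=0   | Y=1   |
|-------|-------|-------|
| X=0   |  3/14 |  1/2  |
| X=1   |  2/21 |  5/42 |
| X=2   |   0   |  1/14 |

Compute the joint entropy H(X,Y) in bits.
1.9368 bits

H(X,Y) = -Σ_{x,y} P(x,y) log₂ P(x,y). Per-cell terms -P(x,y)·log₂P(x,y):
  X=0: 0.4762, 0.5000
  X=1: 0.3231, 0.3655
  X=2: 0.0000, 0.2720
  (cells with P = 0 contribute 0)
Sum of the 6 terms: H(X,Y) = 1.9368 bits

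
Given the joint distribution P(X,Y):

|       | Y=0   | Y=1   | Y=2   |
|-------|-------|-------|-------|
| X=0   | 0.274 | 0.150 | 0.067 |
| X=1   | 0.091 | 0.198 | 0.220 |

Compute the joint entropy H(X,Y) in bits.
2.4415 bits

H(X,Y) = -Σ_{x,y} P(x,y) log₂ P(x,y). Per-cell terms -P(x,y)·log₂P(x,y):
  X=0: 0.5118, 0.4105, 0.2613
  X=1: 0.3147, 0.4626, 0.4806
Sum of the 6 terms: H(X,Y) = 2.4415 bits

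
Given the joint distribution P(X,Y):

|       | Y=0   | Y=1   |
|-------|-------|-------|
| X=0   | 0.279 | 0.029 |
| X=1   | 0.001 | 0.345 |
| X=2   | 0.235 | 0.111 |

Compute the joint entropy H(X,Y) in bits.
2.0446 bits

H(X,Y) = -Σ_{x,y} P(x,y) log₂ P(x,y). Per-cell terms -P(x,y)·log₂P(x,y):
  X=0: 0.5138, 0.1481
  X=1: 0.0100, 0.5297
  X=2: 0.4910, 0.3520
Sum of the 6 terms: H(X,Y) = 2.0446 bits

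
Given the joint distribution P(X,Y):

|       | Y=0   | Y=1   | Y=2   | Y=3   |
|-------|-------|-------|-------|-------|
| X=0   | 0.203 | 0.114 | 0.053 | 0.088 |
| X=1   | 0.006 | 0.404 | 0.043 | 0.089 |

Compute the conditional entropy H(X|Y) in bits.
0.7053 bits

H(X|Y) = H(X,Y) - H(Y)

H(X,Y) = -Σ_{x,y} P(x,y) log₂ P(x,y). Per-cell terms -P(x,y)·log₂P(x,y):
  X=0: 0.46699, 0.35715, 0.22461, 0.30856
  X=1: 0.04428, 0.52826, 0.19520, 0.31061
Sum of the 8 terms: H(X,Y) = 2.43566 bits

Marginal of Y (column sums):
  P(Y=0) = 0.203 + 0.006 = 0.209
  P(Y=1) = 0.114 + 0.404 = 0.518
  P(Y=2) = 0.053 + 0.043 = 0.096
  P(Y=3) = 0.088 + 0.089 = 0.177
H(Y) = -[0.209·log₂(0.209) + 0.518·log₂(0.518) + 0.096·log₂(0.096) + 0.177·log₂(0.177)]
  = 0.47201 + 0.49157 + 0.32456 + 0.44218 = 1.73032 bits

H(X|Y) = H(X,Y) - H(Y) = 2.43566 - 1.73032 = 0.7053 bits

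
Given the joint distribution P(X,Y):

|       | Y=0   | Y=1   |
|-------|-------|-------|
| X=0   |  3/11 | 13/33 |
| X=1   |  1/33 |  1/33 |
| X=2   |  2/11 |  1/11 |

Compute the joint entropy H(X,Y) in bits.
2.1080 bits

H(X,Y) = -Σ_{x,y} P(x,y) log₂ P(x,y). Per-cell terms -P(x,y)·log₂P(x,y):
  X=0: 0.51122, 0.52944
  X=1: 0.15286, 0.15286
  X=2: 0.44717, 0.31449
Sum of the 6 terms: H(X,Y) = 2.1080 bits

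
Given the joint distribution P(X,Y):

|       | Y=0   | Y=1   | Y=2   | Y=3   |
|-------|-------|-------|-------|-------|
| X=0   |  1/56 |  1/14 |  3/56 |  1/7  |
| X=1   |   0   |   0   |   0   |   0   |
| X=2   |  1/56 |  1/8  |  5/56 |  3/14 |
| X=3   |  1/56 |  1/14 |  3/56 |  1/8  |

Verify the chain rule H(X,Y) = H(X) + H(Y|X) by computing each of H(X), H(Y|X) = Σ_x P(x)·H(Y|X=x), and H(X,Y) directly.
H(X) = 1.5449 bits, H(Y|X) = 1.7010 bits, H(X,Y) = 3.2459 bits

Marginal of X (row sums):
  P(X=0) = 1/56 + 1/14 + 3/56 + 1/7 = 2/7
  P(X=1) = 0 + 0 + 0 + 0 = 0
  P(X=2) = 1/56 + 1/8 + 5/56 + 3/14 = 25/56
  P(X=3) = 1/56 + 1/14 + 3/56 + 1/8 = 15/56
H(X) = -[(2/7)·log₂(2/7) + (25/56)·log₂(25/56) + (15/56)·log₂(15/56)]   (outcomes with P = 0 contribute 0)
  = 0.51639 + 0.51942 + 0.50905 = 1.5449 bits

H(Y|X) = Σ_x P(x)·H(Y|X=x):
  X=0: P(X=0) = 2/7, P(Y|X=0) = (1/16, 1/4, 3/16, 1/2) → H(Y|X=0) = 1.70282
  X=1: P(X=1) = 0 → contributes 0
  X=2: P(X=2) = 25/56, P(Y|X=2) = (1/25, 7/25, 1/5, 12/25) → H(Y|X=2) = 1.67263
  X=3: P(X=3) = 15/56, P(Y|X=3) = (1/15, 4/15, 1/5, 7/15) → H(Y|X=3) = 1.74647
H(Y|X) = (2/7)·1.70282 + (25/56)·1.67263 + (15/56)·1.74647 = 1.7010 bits

H(X,Y) = -Σ_{x,y} P(x,y) log₂ P(x,y). Per-cell terms -P(x,y)·log₂P(x,y):
  X=0: 0.10370, 0.27195, 0.22620, 0.40105
  X=1: 0.00000, 0.00000, 0.00000, 0.00000
  X=2: 0.10370, 0.37500, 0.31120, 0.47623
  X=3: 0.10370, 0.27195, 0.22620, 0.37500
  (cells with P = 0 contribute 0)
Sum of the 16 terms: H(X,Y) = 3.2459 bits

Chain rule check:
  H(X) + H(Y|X) = 1.5449 + 1.7010 = 3.2459 bits
  H(X,Y) = 3.2459 bits
✓ Chain rule verified.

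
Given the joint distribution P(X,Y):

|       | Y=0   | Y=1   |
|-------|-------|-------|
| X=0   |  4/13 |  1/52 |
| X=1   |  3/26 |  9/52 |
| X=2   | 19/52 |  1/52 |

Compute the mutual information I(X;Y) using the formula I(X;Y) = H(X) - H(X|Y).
0.2487 bits

I(X;Y) = H(X) - H(X|Y)

Marginal of X (row sums):
  P(X=0) = 4/13 + 1/52 = 17/52
  P(X=1) = 3/26 + 9/52 = 15/52
  P(X=2) = 19/52 + 1/52 = 5/13
H(X) = -[(17/52)·log₂(17/52) + (15/52)·log₂(15/52) + (5/13)·log₂(5/13)]
  = 0.5273 + 0.5174 + 0.5302 = 1.5749 bits

Marginal of Y (column sums):
  P(Y=0) = 4/13 + 3/26 + 19/52 = 41/52
  P(Y=1) = 1/52 + 9/52 + 1/52 = 11/52
H(X|Y) = Σ_y P(y)·H(X|Y=y):
  Y=0: P(Y=0) = 41/52, P(X|Y=0) = (16/41, 6/41, 19/41) → H(X|Y=0) = 1.4497
  Y=1: P(Y=1) = 11/52, P(X|Y=1) = (1/11, 9/11, 1/11) → H(X|Y=1) = 0.8659
H(X|Y) = (41/52)·1.4497 + (11/52)·0.8659 = 1.3262 bits

I(X;Y) = H(X) - H(X|Y) = 1.5749 - 1.3262 = 0.2487 bits

Cross-check via I(X;Y) = H(X) + H(Y) - H(X,Y): computing H(Y) from the column sums and H(X,Y) from the 6 cells in the same way gives H(Y) = 0.7444 bits and H(X,Y) = 2.0706 bits, so
I(X;Y) = 1.5749 + 0.7444 - 2.0706 = 0.2487 bits ✓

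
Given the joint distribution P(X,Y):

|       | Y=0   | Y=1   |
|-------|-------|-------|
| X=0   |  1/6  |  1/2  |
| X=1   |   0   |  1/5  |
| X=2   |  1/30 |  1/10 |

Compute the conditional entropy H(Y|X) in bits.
0.6490 bits

H(Y|X) = H(X,Y) - H(X)

H(X,Y) = -Σ_{x,y} P(x,y) log₂ P(x,y). Per-cell terms -P(x,y)·log₂P(x,y):
  X=0: 0.430827, 0.500000
  X=1: 0.000000, 0.464386
  X=2: 0.163563, 0.332193
  (cells with P = 0 contribute 0)
Sum of the 6 terms: H(X,Y) = 1.89097 bits

Marginal of X (row sums):
  P(X=0) = 1/6 + 1/2 = 2/3
  P(X=1) = 0 + 1/5 = 1/5
  P(X=2) = 1/30 + 1/10 = 2/15
H(X) = -[(2/3)·log₂(2/3) + (1/5)·log₂(1/5) + (2/15)·log₂(2/15)]
  = 0.389975 + 0.464386 + 0.387585 = 1.24195 bits

H(Y|X) = H(X,Y) - H(X) = 1.89097 - 1.24195 = 0.6490 bits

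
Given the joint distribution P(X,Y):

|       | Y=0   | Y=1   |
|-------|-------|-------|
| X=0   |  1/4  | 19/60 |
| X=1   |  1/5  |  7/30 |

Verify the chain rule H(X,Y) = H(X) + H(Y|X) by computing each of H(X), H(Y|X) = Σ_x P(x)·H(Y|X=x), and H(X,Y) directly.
H(X) = 0.9871 bits, H(Y|X) = 0.9925 bits, H(X,Y) = 1.9796 bits

Marginal of X (row sums):
  P(X=0) = 1/4 + 19/60 = 17/30
  P(X=1) = 1/5 + 7/30 = 13/30
H(X) = -[(17/30)·log₂(17/30) + (13/30)·log₂(13/30)]
  = 0.4643 + 0.5228 = 0.9871 bits

H(Y|X) = Σ_x P(x)·H(Y|X=x):
  X=0: P(X=0) = 17/30, P(Y|X=0) = (15/34, 19/34) → H(Y|X=0) = 0.9900
  X=1: P(X=1) = 13/30, P(Y|X=1) = (6/13, 7/13) → H(Y|X=1) = 0.9957
H(Y|X) = (17/30)·0.9900 + (13/30)·0.9957 = 0.9925 bits

H(X,Y) = -Σ_{x,y} P(x,y) log₂ P(x,y). Per-cell terms -P(x,y)·log₂P(x,y):
  X=0: 0.5000, 0.5253
  X=1: 0.4644, 0.4899
Sum of the 4 terms: H(X,Y) = 1.9796 bits

Chain rule check:
  H(X) + H(Y|X) = 0.9871 + 0.9925 = 1.9796 bits
  H(X,Y) = 1.9796 bits
✓ Chain rule verified.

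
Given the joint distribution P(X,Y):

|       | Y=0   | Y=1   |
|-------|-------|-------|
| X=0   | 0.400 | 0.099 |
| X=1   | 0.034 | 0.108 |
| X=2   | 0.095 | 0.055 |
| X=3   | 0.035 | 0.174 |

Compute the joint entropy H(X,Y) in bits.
2.5327 bits

H(X,Y) = -Σ_{x,y} P(x,y) log₂ P(x,y). Per-cell terms -P(x,y)·log₂P(x,y):
  X=0: 0.52877, 0.33031
  X=1: 0.16586, 0.34678
  X=2: 0.32261, 0.23014
  X=3: 0.16928, 0.43897
Sum of the 8 terms: H(X,Y) = 2.5327 bits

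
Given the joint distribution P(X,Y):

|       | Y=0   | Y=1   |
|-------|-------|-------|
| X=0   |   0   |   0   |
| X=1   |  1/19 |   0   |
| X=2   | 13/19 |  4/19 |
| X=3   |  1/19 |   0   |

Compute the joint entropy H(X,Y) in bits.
1.2950 bits

H(X,Y) = -Σ_{x,y} P(x,y) log₂ P(x,y). Per-cell terms -P(x,y)·log₂P(x,y):
  X=0: 0.0000, 0.0000
  X=1: 0.2236, 0.0000
  X=2: 0.3746, 0.4732
  X=3: 0.2236, 0.0000
  (cells with P = 0 contribute 0)
Sum of the 8 terms: H(X,Y) = 1.2950 bits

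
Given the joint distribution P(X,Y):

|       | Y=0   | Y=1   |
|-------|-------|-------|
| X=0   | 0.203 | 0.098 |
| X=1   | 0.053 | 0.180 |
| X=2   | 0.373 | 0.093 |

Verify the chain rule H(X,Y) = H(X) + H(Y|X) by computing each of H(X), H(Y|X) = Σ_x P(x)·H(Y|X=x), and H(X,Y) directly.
H(X) = 1.5244 bits, H(Y|X) = 0.7903 bits, H(X,Y) = 2.3147 bits

Marginal of X (row sums):
  P(X=0) = 0.203 + 0.098 = 0.301
  P(X=1) = 0.053 + 0.180 = 0.233
  P(X=2) = 0.373 + 0.093 = 0.466
H(X) = -[0.301·log₂(0.301) + 0.233·log₂(0.233) + 0.466·log₂(0.466)]
  = 0.5214 + 0.4897 + 0.5133 = 1.5244 bits

H(Y|X) = Σ_x P(x)·H(Y|X=x):
  X=0: P(X=0) = 0.301, P(Y|X=0) = (29/43, 14/43) → H(Y|X=0) = 0.9103
  X=1: P(X=1) = 0.233, P(Y|X=1) = (53/233, 180/233) → H(Y|X=1) = 0.7736
  X=2: P(X=2) = 0.466, P(Y|X=2) = (373/466, 93/466) → H(Y|X=2) = 0.7211
H(Y|X) = 0.301·0.9103 + 0.233·0.7736 + 0.466·0.7211 = 0.7903 bits

H(X,Y) = -Σ_{x,y} P(x,y) log₂ P(x,y). Per-cell terms -P(x,y)·log₂P(x,y):
  X=0: 0.4670, 0.3284
  X=1: 0.2246, 0.4453
  X=2: 0.5307, 0.3187
Sum of the 6 terms: H(X,Y) = 2.3147 bits

Chain rule check:
  H(X) + H(Y|X) = 1.5244 + 0.7903 = 2.3147 bits
  H(X,Y) = 2.3147 bits
✓ Chain rule verified.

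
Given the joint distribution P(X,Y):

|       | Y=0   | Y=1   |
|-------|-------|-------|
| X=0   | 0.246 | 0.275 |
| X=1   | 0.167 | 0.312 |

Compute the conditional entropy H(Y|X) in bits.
0.9667 bits

H(Y|X) = H(X,Y) - H(X)

H(X,Y) = -Σ_{x,y} P(x,y) log₂ P(x,y). Per-cell terms -P(x,y)·log₂P(x,y):
  X=0: 0.49772, 0.51219
  X=1: 0.43121, 0.52428
Sum of the 4 terms: H(X,Y) = 1.9654 bits

Marginal of X (row sums):
  P(X=0) = 0.246 + 0.275 = 0.521
  P(X=1) = 0.167 + 0.312 = 0.479
H(X) = -[0.521·log₂(0.521) + 0.479·log₂(0.479)]
  = 0.49008 + 0.50865 = 0.9987 bits

H(Y|X) = H(X,Y) - H(X) = 1.9654 - 0.9987 = 0.9667 bits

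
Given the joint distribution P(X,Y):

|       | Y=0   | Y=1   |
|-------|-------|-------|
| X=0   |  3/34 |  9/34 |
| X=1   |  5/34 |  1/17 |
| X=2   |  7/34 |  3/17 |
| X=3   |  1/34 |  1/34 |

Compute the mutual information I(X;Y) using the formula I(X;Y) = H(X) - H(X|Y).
0.0939 bits

I(X;Y) = H(X) - H(X|Y)

Marginal of X (row sums):
  P(X=0) = 3/34 + 9/34 = 6/17
  P(X=1) = 5/34 + 1/17 = 7/34
  P(X=2) = 7/34 + 3/17 = 13/34
  P(X=3) = 1/34 + 1/34 = 1/17
H(X) = -[(6/17)·log₂(6/17) + (7/34)·log₂(7/34) + (13/34)·log₂(13/34) + (1/17)·log₂(1/17)]
  = 0.53029 + 0.46943 + 0.53033 + 0.24044 = 1.7705 bits

Marginal of Y (column sums):
  P(Y=0) = 3/34 + 5/34 + 7/34 + 1/34 = 8/17
  P(Y=1) = 9/34 + 1/17 + 3/17 + 1/34 = 9/17
H(X|Y) = Σ_y P(y)·H(X|Y=y):
  Y=0: P(Y=0) = 8/17, P(X|Y=0) = (3/16, 5/16, 7/16, 1/16) → H(X|Y=0) = 1.74900
  Y=1: P(Y=1) = 9/17, P(X|Y=1) = (1/2, 1/9, 1/3, 1/18) → H(X|Y=1) = 1.61220
H(X|Y) = (8/17)·1.74900 + (9/17)·1.61220 = 1.6766 bits

I(X;Y) = H(X) - H(X|Y) = 1.7705 - 1.6766 = 0.0939 bits

Cross-check via I(X;Y) = H(X) + H(Y) - H(X,Y): computing H(Y) from the column sums and H(X,Y) from the 8 cells in the same way gives H(Y) = 0.9975 bits and H(X,Y) = 2.6741 bits, so
I(X;Y) = 1.7705 + 0.9975 - 2.6741 = 0.0939 bits ✓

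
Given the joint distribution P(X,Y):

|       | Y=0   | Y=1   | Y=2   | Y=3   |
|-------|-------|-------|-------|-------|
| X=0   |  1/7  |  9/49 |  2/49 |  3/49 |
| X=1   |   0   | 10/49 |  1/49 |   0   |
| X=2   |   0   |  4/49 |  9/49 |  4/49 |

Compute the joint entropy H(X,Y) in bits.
2.9069 bits

H(X,Y) = -Σ_{x,y} P(x,y) log₂ P(x,y). Per-cell terms -P(x,y)·log₂P(x,y):
  X=0: 0.4011, 0.4490, 0.1884, 0.2467
  X=1: 0.0000, 0.4679, 0.1146, 0.0000
  X=2: 0.0000, 0.2951, 0.4490, 0.2951
  (cells with P = 0 contribute 0)
Sum of the 12 terms: H(X,Y) = 2.9069 bits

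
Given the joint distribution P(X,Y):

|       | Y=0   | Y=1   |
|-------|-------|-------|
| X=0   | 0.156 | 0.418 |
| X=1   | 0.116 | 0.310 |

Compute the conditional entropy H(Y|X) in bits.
0.8443 bits

H(Y|X) = H(X,Y) - H(X)

H(X,Y) = -Σ_{x,y} P(x,y) log₂ P(x,y). Per-cell terms -P(x,y)·log₂P(x,y):
  X=0: 0.41814, 0.52602
  X=1: 0.36051, 0.52379
Sum of the 4 terms: H(X,Y) = 1.82846 bits

Marginal of X (row sums):
  P(X=0) = 0.156 + 0.418 = 0.574
  P(X=1) = 0.116 + 0.310 = 0.426
H(X) = -[0.574·log₂(0.574) + 0.426·log₂(0.426)]
  = 0.45970 + 0.52444 = 0.98414 bits

H(Y|X) = H(X,Y) - H(X) = 1.82846 - 0.98414 = 0.8443 bits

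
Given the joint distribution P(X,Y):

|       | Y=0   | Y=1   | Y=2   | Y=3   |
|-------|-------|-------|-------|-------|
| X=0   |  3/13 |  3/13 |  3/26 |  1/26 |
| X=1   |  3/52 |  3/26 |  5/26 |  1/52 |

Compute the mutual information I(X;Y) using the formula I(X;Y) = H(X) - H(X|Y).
0.0885 bits

I(X;Y) = H(X) - H(X|Y)

Marginal of X (row sums):
  P(X=0) = 3/13 + 3/13 + 3/26 + 1/26 = 8/13
  P(X=1) = 3/52 + 3/26 + 5/26 + 1/52 = 5/13
H(X) = -[(8/13)·log₂(8/13) + (5/13)·log₂(5/13)]
  = 0.43104 + 0.53020 = 0.96124 bits

Marginal of Y (column sums):
  P(Y=0) = 3/13 + 3/52 = 15/52
  P(Y=1) = 3/13 + 3/26 = 9/26
  P(Y=2) = 3/26 + 5/26 = 4/13
  P(Y=3) = 1/26 + 1/52 = 3/52
H(X|Y) = Σ_y P(y)·H(X|Y=y):
  Y=0: P(Y=0) = 15/52, P(X|Y=0) = (4/5, 1/5) → H(X|Y=0) = 0.72193
  Y=1: P(Y=1) = 9/26, P(X|Y=1) = (2/3, 1/3) → H(X|Y=1) = 0.91830
  Y=2: P(Y=2) = 4/13, P(X|Y=2) = (3/8, 5/8) → H(X|Y=2) = 0.95443
  Y=3: P(Y=3) = 3/52, P(X|Y=3) = (2/3, 1/3) → H(X|Y=3) = 0.91830
H(X|Y) = (15/52)·0.72193 + (9/26)·0.91830 + (4/13)·0.95443 + (3/52)·0.91830 = 0.87277 bits

I(X;Y) = H(X) - H(X|Y) = 0.96124 - 0.87277 = 0.0885 bits

Cross-check via I(X;Y) = H(X) + H(Y) - H(X,Y): computing H(Y) from the column sums and H(X,Y) from the 8 cells in the same way gives H(Y) = 1.80781 bits and H(X,Y) = 2.68058 bits, so
I(X;Y) = 0.96124 + 1.80781 - 2.68058 = 0.0885 bits ✓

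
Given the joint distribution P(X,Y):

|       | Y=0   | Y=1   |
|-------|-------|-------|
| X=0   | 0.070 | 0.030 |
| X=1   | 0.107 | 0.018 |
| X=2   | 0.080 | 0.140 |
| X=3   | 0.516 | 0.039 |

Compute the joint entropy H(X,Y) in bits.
2.2334 bits

H(X,Y) = -Σ_{x,y} P(x,y) log₂ P(x,y). Per-cell terms -P(x,y)·log₂P(x,y):
  X=0: 0.2686, 0.1518
  X=1: 0.3450, 0.1043
  X=2: 0.2915, 0.3971
  X=3: 0.4926, 0.1825
Sum of the 8 terms: H(X,Y) = 2.2334 bits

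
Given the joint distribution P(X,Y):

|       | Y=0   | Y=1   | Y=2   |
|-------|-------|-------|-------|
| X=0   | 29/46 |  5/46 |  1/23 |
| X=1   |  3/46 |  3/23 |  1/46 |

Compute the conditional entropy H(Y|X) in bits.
0.9691 bits

H(Y|X) = H(X,Y) - H(X)

H(X,Y) = -Σ_{x,y} P(x,y) log₂ P(x,y). Per-cell terms -P(x,y)·log₂P(x,y):
  X=0: 0.41961, 0.34800, 0.19668
  X=1: 0.25687, 0.38330, 0.12008
Sum of the 6 terms: H(X,Y) = 1.7245 bits

Marginal of X (row sums):
  P(X=0) = 29/46 + 5/46 + 1/23 = 18/23
  P(X=1) = 3/46 + 3/23 + 1/46 = 5/23
H(X) = -[(18/23)·log₂(18/23) + (5/23)·log₂(5/23)]
  = 0.27676 + 0.47862 = 0.7554 bits

H(Y|X) = H(X,Y) - H(X) = 1.7245 - 0.7554 = 0.9691 bits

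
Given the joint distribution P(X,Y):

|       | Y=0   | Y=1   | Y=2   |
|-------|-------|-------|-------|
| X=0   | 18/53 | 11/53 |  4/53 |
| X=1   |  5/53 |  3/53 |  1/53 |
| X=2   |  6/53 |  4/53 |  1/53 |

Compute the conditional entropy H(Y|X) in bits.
1.3596 bits

H(Y|X) = H(X,Y) - H(X)

H(X,Y) = -Σ_{x,y} P(x,y) log₂ P(x,y). Per-cell terms -P(x,y)·log₂P(x,y):
  X=0: 0.52913, 0.47082, 0.28135
  X=1: 0.32132, 0.23451, 0.10807
  X=2: 0.35581, 0.28135, 0.10807
Sum of the 9 terms: H(X,Y) = 2.6904 bits

Marginal of X (row sums):
  P(X=0) = 18/53 + 11/53 + 4/53 = 33/53
  P(X=1) = 5/53 + 3/53 + 1/53 = 9/53
  P(X=2) = 6/53 + 4/53 + 1/53 = 11/53
H(X) = -[(33/53)·log₂(33/53) + (9/53)·log₂(9/53) + (11/53)·log₂(11/53)]
  = 0.42559 + 0.43438 + 0.47082 = 1.3308 bits

H(Y|X) = H(X,Y) - H(X) = 2.6904 - 1.3308 = 1.3596 bits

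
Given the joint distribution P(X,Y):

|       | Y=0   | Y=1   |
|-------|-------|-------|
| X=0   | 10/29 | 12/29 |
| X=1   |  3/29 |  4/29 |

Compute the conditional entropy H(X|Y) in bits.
0.7970 bits

H(X|Y) = H(X,Y) - H(Y)

H(X,Y) = -Σ_{x,y} P(x,y) log₂ P(x,y). Per-cell terms -P(x,y)·log₂P(x,y):
  X=0: 0.52967, 0.52677
  X=1: 0.33859, 0.39420
Sum of the 4 terms: H(X,Y) = 1.78923 bits

Marginal of Y (column sums):
  P(Y=0) = 10/29 + 3/29 = 13/29
  P(Y=1) = 12/29 + 4/29 = 16/29
H(Y) = -[(13/29)·log₂(13/29) + (16/29)·log₂(16/29)]
  = 0.51890 + 0.47337 = 0.99227 bits

H(X|Y) = H(X,Y) - H(Y) = 1.78923 - 0.99227 = 0.7970 bits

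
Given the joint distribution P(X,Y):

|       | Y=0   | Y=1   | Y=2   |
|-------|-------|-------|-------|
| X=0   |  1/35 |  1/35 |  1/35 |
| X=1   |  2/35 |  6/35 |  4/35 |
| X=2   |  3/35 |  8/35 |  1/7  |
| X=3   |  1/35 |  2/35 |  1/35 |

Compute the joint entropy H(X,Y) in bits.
3.1900 bits

H(X,Y) = -Σ_{x,y} P(x,y) log₂ P(x,y). Per-cell terms -P(x,y)·log₂P(x,y):
  X=0: 0.14655, 0.14655, 0.14655
  X=1: 0.23596, 0.43617, 0.35763
  X=2: 0.30380, 0.48669, 0.40105
  X=3: 0.14655, 0.23596, 0.14655
Sum of the 12 terms: H(X,Y) = 3.1900 bits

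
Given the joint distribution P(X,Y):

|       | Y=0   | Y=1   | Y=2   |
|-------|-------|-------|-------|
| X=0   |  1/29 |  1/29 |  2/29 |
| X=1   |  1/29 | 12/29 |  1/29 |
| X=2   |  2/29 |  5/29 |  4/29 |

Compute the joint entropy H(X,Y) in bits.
2.5604 bits

H(X,Y) = -Σ_{x,y} P(x,y) log₂ P(x,y). Per-cell terms -P(x,y)·log₂P(x,y):
  X=0: 0.16752, 0.16752, 0.26607
  X=1: 0.16752, 0.52677, 0.16752
  X=2: 0.26607, 0.43725, 0.39420
Sum of the 9 terms: H(X,Y) = 2.5604 bits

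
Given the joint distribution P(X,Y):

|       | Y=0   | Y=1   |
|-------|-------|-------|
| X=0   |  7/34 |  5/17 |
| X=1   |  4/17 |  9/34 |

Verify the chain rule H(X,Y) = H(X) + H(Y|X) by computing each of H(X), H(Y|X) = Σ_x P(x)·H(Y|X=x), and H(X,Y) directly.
H(X) = 1.0000 bits, H(Y|X) = 0.9875 bits, H(X,Y) = 1.9875 bits

Marginal of X (row sums):
  P(X=0) = 7/34 + 5/17 = 1/2
  P(X=1) = 4/17 + 9/34 = 1/2
H(X) = -[(1/2)·log₂(1/2) + (1/2)·log₂(1/2)]
  = 0.500000 + 0.500000 = 1.0000 bits

H(Y|X) = Σ_x P(x)·H(Y|X=x):
  X=0: P(X=0) = 1/2, P(Y|X=0) = (7/17, 10/17) → H(Y|X=0) = 0.977418
  X=1: P(X=1) = 1/2, P(Y|X=1) = (8/17, 9/17) → H(Y|X=1) = 0.997503
H(Y|X) = (1/2)·0.977418 + (1/2)·0.997503 = 0.9875 bits

H(X,Y) = -Σ_{x,y} P(x,y) log₂ P(x,y). Per-cell terms -P(x,y)·log₂P(x,y):
  X=0: 0.469434, 0.519275
  X=1: 0.491168, 0.507584
Sum of the 4 terms: H(X,Y) = 1.9875 bits

Chain rule check:
  H(X) + H(Y|X) = 1.0000 + 0.9875 = 1.9875 bits
  H(X,Y) = 1.9875 bits
✓ Chain rule verified.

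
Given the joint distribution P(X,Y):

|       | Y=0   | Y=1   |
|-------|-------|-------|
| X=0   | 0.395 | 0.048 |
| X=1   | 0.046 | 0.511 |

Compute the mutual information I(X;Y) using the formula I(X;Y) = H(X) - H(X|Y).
0.5416 bits

I(X;Y) = H(X) - H(X|Y)

Marginal of X (row sums):
  P(X=0) = 0.395 + 0.048 = 0.443
  P(X=1) = 0.046 + 0.511 = 0.557
H(X) = -[0.443·log₂(0.443) + 0.557·log₂(0.557)]
  = 0.5204 + 0.4702 = 0.9906 bits

Marginal of Y (column sums):
  P(Y=0) = 0.395 + 0.046 = 0.441
  P(Y=1) = 0.048 + 0.511 = 0.559
H(X|Y) = Σ_y P(y)·H(X|Y=y):
  Y=0: P(Y=0) = 0.441, P(X|Y=0) = (395/441, 46/441) → H(X|Y=0) = 0.4825
  Y=1: P(Y=1) = 0.559, P(X|Y=1) = (48/559, 511/559) → H(X|Y=1) = 0.4225
H(X|Y) = 0.441·0.4825 + 0.559·0.4225 = 0.4490 bits

I(X;Y) = H(X) - H(X|Y) = 0.9906 - 0.4490 = 0.5416 bits

Cross-check via I(X;Y) = H(X) + H(Y) - H(X,Y): computing H(Y) from the column sums and H(X,Y) from the 4 cells in the same way gives H(Y) = 0.9899 bits and H(X,Y) = 1.4389 bits, so
I(X;Y) = 0.9906 + 0.9899 - 1.4389 = 0.5416 bits ✓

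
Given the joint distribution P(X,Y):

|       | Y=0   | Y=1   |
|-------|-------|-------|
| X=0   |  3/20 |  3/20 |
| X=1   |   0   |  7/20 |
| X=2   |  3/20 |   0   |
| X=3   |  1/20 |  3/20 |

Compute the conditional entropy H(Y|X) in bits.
0.4623 bits

H(Y|X) = H(X,Y) - H(X)

H(X,Y) = -Σ_{x,y} P(x,y) log₂ P(x,y). Per-cell terms -P(x,y)·log₂P(x,y):
  X=0: 0.41054, 0.41054
  X=1: 0.00000, 0.53010
  X=2: 0.41054, 0.00000
  X=3: 0.21610, 0.41054
  (cells with P = 0 contribute 0)
Sum of the 8 terms: H(X,Y) = 2.3884 bits

Marginal of X (row sums):
  P(X=0) = 3/20 + 3/20 = 3/10
  P(X=1) = 0 + 7/20 = 7/20
  P(X=2) = 3/20 + 0 = 3/20
  P(X=3) = 1/20 + 3/20 = 1/5
H(X) = -[(3/10)·log₂(3/10) + (7/20)·log₂(7/20) + (3/20)·log₂(3/20) + (1/5)·log₂(1/5)]
  = 0.52109 + 0.53010 + 0.41054 + 0.46439 = 1.9261 bits

H(Y|X) = H(X,Y) - H(X) = 2.3884 - 1.9261 = 0.4623 bits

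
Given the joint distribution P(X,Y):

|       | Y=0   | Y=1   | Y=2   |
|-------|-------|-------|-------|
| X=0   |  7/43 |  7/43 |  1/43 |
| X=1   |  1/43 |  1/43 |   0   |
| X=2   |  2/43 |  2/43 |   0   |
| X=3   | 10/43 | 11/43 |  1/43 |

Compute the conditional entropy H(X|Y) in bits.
1.5372 bits

H(X|Y) = H(X,Y) - H(Y)

H(X,Y) = -Σ_{x,y} P(x,y) log₂ P(x,y). Per-cell terms -P(x,y)·log₂P(x,y):
  X=0: 0.4263, 0.4263, 0.1262
  X=1: 0.1262, 0.1262, 0.0000
  X=2: 0.2059, 0.2059, 0.0000
  X=3: 0.4894, 0.5031, 0.1262
  (cells with P = 0 contribute 0)
Sum of the 12 terms: H(X,Y) = 2.7617 bits

Marginal of Y (column sums):
  P(Y=0) = 7/43 + 1/43 + 2/43 + 10/43 = 20/43
  P(Y=1) = 7/43 + 1/43 + 2/43 + 11/43 = 21/43
  P(Y=2) = 1/43 + 0 + 0 + 1/43 = 2/43
H(Y) = -[(20/43)·log₂(20/43) + (21/43)·log₂(21/43) + (2/43)·log₂(2/43)]
  = 0.5136 + 0.5050 + 0.2059 = 1.2245 bits

H(X|Y) = H(X,Y) - H(Y) = 2.7617 - 1.2245 = 1.5372 bits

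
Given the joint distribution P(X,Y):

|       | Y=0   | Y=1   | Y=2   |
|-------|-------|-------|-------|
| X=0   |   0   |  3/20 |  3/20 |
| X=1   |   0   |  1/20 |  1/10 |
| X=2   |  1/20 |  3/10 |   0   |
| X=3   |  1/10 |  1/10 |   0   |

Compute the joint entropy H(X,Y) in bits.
2.7710 bits

H(X,Y) = -Σ_{x,y} P(x,y) log₂ P(x,y). Per-cell terms -P(x,y)·log₂P(x,y):
  X=0: 0.000000, 0.410545, 0.410545
  X=1: 0.000000, 0.216096, 0.332193
  X=2: 0.216096, 0.521090, 0.000000
  X=3: 0.332193, 0.332193, 0.000000
  (cells with P = 0 contribute 0)
Sum of the 12 terms: H(X,Y) = 2.7710 bits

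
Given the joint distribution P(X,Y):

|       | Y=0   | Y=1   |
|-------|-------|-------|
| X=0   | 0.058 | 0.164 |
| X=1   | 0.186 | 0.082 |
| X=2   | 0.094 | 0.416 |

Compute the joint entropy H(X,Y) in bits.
2.2603 bits

H(X,Y) = -Σ_{x,y} P(x,y) log₂ P(x,y). Per-cell terms -P(x,y)·log₂P(x,y):
  X=0: 0.23825, 0.42775
  X=1: 0.45135, 0.29588
  X=2: 0.32065, 0.52638
Sum of the 6 terms: H(X,Y) = 2.2603 bits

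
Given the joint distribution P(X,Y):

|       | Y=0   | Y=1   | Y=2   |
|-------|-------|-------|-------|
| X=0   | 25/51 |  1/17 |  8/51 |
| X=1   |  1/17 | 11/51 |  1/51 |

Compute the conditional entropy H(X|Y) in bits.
0.5643 bits

H(X|Y) = H(X,Y) - H(Y)

H(X,Y) = -Σ_{x,y} P(x,y) log₂ P(x,y). Per-cell terms -P(x,y)·log₂P(x,y):
  X=0: 0.50420, 0.24044, 0.41920
  X=1: 0.24044, 0.47731, 0.11122
Sum of the 6 terms: H(X,Y) = 1.9928 bits

Marginal of Y (column sums):
  P(Y=0) = 25/51 + 1/17 = 28/51
  P(Y=1) = 1/17 + 11/51 = 14/51
  P(Y=2) = 8/51 + 1/51 = 3/17
H(Y) = -[(28/51)·log₂(28/51) + (14/51)·log₂(14/51) + (3/17)·log₂(3/17)]
  = 0.47494 + 0.51198 + 0.44162 = 1.4285 bits

H(X|Y) = H(X,Y) - H(Y) = 1.9928 - 1.4285 = 0.5643 bits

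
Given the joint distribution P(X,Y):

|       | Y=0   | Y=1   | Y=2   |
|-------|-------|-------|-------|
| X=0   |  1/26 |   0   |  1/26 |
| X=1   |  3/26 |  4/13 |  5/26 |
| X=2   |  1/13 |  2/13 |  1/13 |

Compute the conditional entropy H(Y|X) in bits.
1.4475 bits

H(Y|X) = H(X,Y) - H(X)

H(X,Y) = -Σ_{x,y} P(x,y) log₂ P(x,y). Per-cell terms -P(x,y)·log₂P(x,y):
  X=0: 0.18079, 0.00000, 0.18079
  X=1: 0.35948, 0.52321, 0.45741
  X=2: 0.28465, 0.41545, 0.28465
  (cells with P = 0 contribute 0)
Sum of the 9 terms: H(X,Y) = 2.6864 bits

Marginal of X (row sums):
  P(X=0) = 1/26 + 0 + 1/26 = 1/13
  P(X=1) = 3/26 + 4/13 + 5/26 = 8/13
  P(X=2) = 1/13 + 2/13 + 1/13 = 4/13
H(X) = -[(1/13)·log₂(1/13) + (8/13)·log₂(8/13) + (4/13)·log₂(4/13)]
  = 0.28465 + 0.43104 + 0.52321 = 1.2389 bits

H(Y|X) = H(X,Y) - H(X) = 2.6864 - 1.2389 = 1.4475 bits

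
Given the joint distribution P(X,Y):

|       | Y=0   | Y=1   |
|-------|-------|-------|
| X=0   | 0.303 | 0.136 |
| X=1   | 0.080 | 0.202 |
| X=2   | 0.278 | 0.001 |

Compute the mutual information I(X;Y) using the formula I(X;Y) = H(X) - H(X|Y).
0.2797 bits

I(X;Y) = H(X) - H(X|Y)

Marginal of X (row sums):
  P(X=0) = 0.303 + 0.136 = 0.439
  P(X=1) = 0.080 + 0.202 = 0.282
  P(X=2) = 0.278 + 0.001 = 0.279
H(X) = -[0.439·log₂(0.439) + 0.282·log₂(0.282) + 0.279·log₂(0.279)]
  = 0.5214034 + 0.5149977 + 0.5138240 = 1.550225 bits

Marginal of Y (column sums):
  P(Y=0) = 0.303 + 0.080 + 0.278 = 0.661
  P(Y=1) = 0.136 + 0.202 + 0.001 = 0.339
H(X|Y) = Σ_y P(y)·H(X|Y=y):
  Y=0: P(Y=0) = 0.661, P(X|Y=0) = (303/661, 80/661, 278/661) → H(X|Y=0) = 1.4101077
  Y=1: P(Y=1) = 0.339, P(X|Y=1) = (136/339, 202/339, 1/339) → H(X|Y=1) = 0.9984935
H(X|Y) = 0.661·1.4101077 + 0.339·0.9984935 = 1.270570 bits

I(X;Y) = H(X) - H(X|Y) = 1.550225 - 1.270570 = 0.2797 bits

Cross-check via I(X;Y) = H(X) + H(Y) - H(X,Y): computing H(Y) from the column sums and H(X,Y) from the 6 cells in the same way gives H(Y) = 0.923859 bits and H(X,Y) = 2.194429 bits, so
I(X;Y) = 1.550225 + 0.923859 - 2.194429 = 0.2797 bits ✓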